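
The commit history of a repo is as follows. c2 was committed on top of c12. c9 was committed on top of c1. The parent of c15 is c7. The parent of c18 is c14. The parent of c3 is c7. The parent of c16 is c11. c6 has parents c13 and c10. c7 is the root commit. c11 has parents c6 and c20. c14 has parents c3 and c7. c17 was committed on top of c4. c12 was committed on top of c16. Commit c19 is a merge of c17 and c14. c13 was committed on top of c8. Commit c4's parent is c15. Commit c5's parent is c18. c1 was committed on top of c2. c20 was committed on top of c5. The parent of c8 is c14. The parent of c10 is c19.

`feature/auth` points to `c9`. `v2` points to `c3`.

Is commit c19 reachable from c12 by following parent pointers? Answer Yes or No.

Yes

Ancestors of c12 (commits reachable by following parents): {c10, c11, c12, c13, c14, c15, c16, c17, c18, c19, c20, c3, c4, c5, c6, c7, c8}.
c19 is in that set, so it is an ancestor of c12.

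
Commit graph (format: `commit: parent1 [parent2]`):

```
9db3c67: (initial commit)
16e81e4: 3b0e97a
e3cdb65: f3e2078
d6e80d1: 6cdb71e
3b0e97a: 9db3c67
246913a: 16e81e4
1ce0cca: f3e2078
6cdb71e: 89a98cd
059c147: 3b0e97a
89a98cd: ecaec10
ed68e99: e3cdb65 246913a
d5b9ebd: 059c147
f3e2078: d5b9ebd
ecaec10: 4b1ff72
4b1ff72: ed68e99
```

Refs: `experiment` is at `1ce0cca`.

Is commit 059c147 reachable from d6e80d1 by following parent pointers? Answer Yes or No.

Ancestors of d6e80d1 (commits reachable by following parents): {059c147, 16e81e4, 246913a, 3b0e97a, 4b1ff72, 6cdb71e, 89a98cd, 9db3c67, d5b9ebd, d6e80d1, e3cdb65, ecaec10, ed68e99, f3e2078}.
059c147 is in that set, so it is an ancestor of d6e80d1.

Yes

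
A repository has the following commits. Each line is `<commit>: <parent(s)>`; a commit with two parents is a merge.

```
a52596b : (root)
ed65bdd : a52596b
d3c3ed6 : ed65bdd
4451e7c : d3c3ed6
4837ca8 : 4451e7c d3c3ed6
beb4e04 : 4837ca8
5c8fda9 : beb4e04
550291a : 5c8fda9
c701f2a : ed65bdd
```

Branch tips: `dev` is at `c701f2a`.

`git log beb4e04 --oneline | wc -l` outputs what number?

6

Walking parent pointers from beb4e04: reachable set = {4451e7c, 4837ca8, a52596b, beb4e04, d3c3ed6, ed65bdd}.
That is 6 commits.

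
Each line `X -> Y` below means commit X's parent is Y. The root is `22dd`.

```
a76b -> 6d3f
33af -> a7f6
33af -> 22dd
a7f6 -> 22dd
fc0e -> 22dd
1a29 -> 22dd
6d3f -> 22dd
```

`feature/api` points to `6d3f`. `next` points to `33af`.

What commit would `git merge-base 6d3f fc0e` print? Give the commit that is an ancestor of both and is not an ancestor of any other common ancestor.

22dd

Ancestors of 6d3f: {22dd, 6d3f}.
Ancestors of fc0e: {22dd, fc0e}.
Common ancestors: {22dd}.
The only common ancestor is 22dd, so it is the merge base.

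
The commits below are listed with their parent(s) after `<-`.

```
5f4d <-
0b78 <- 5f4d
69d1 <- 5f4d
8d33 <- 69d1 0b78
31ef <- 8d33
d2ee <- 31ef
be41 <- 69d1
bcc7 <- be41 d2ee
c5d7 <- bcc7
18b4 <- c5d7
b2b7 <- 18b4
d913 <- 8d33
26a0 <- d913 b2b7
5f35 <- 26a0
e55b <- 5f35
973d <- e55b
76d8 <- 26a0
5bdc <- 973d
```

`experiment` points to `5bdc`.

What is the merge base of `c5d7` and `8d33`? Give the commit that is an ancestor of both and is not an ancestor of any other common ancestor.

Ancestors of c5d7: {0b78, 31ef, 5f4d, 69d1, 8d33, bcc7, be41, c5d7, d2ee}.
Ancestors of 8d33: {0b78, 5f4d, 69d1, 8d33}.
Common ancestors: {0b78, 5f4d, 69d1, 8d33}.
Among these, 8d33 is not an ancestor of any other common ancestor — it is the merge base.

8d33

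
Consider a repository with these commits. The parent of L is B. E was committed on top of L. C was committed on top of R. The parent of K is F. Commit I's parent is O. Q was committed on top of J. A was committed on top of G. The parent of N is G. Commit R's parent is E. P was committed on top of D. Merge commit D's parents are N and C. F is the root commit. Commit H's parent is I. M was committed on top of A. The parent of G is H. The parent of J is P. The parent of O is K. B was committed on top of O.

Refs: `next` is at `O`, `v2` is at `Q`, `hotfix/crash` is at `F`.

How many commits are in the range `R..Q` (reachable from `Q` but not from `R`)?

9

Reachable from Q: {B, C, D, E, F, G, H, I, J, K, L, N, O, P, Q, R}.
Reachable from R: {B, E, F, K, L, O, R}.
In Q's history but not R's: {C, D, G, H, I, J, N, P, Q} — 9 commits.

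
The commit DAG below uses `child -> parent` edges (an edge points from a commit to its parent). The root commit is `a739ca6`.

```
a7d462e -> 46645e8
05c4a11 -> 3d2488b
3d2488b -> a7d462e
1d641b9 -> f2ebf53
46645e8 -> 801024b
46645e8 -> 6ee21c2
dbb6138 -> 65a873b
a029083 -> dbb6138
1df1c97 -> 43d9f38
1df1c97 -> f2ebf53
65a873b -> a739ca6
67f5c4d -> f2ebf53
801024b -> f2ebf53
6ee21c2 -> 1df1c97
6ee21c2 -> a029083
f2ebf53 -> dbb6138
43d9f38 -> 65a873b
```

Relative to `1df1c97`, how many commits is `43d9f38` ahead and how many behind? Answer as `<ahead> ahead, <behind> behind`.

Reachable from 43d9f38: {43d9f38, 65a873b, a739ca6}.
Reachable from 1df1c97: {1df1c97, 43d9f38, 65a873b, a739ca6, dbb6138, f2ebf53}.
Only in 43d9f38's history (ahead): {} — 0.
Only in 1df1c97's history (behind): {1df1c97, dbb6138, f2ebf53} — 3.

0 ahead, 3 behind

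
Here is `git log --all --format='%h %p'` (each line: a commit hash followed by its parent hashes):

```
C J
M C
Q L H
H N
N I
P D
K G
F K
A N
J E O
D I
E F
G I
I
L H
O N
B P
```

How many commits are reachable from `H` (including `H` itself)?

Walking parent pointers from H: reachable set = {H, I, N}.
That is 3 commits.

3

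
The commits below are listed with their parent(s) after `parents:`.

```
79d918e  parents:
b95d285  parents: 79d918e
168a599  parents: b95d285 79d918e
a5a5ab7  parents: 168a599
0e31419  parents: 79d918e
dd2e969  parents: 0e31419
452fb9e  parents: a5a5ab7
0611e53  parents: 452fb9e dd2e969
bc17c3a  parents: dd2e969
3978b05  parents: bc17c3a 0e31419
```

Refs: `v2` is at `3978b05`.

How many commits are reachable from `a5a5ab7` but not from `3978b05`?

Reachable from a5a5ab7: {168a599, 79d918e, a5a5ab7, b95d285}.
Reachable from 3978b05: {0e31419, 3978b05, 79d918e, bc17c3a, dd2e969}.
In a5a5ab7's history but not 3978b05's: {168a599, a5a5ab7, b95d285} — 3 commits.

3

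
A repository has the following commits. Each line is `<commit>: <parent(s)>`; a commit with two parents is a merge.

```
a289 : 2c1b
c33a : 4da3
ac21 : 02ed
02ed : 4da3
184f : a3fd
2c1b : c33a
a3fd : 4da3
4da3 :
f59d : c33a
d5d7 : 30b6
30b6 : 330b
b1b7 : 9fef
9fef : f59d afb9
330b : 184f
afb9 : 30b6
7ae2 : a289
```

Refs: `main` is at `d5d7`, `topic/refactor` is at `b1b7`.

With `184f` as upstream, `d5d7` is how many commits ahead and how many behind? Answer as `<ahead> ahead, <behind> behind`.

Reachable from d5d7: {184f, 30b6, 330b, 4da3, a3fd, d5d7}.
Reachable from 184f: {184f, 4da3, a3fd}.
Only in d5d7's history (ahead): {30b6, 330b, d5d7} — 3.
Only in 184f's history (behind): {} — 0.

3 ahead, 0 behind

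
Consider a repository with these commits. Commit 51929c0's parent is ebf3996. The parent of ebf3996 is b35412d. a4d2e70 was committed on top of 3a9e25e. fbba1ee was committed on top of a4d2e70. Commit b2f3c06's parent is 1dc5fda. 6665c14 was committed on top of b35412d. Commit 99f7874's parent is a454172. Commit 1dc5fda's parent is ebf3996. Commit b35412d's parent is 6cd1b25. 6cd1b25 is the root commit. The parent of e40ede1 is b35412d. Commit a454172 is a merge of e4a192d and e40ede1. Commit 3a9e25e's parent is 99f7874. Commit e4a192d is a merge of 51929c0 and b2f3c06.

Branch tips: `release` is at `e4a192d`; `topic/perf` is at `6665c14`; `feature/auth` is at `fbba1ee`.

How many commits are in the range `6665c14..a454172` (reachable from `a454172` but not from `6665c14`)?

7

Reachable from a454172: {1dc5fda, 51929c0, 6cd1b25, a454172, b2f3c06, b35412d, e40ede1, e4a192d, ebf3996}.
Reachable from 6665c14: {6665c14, 6cd1b25, b35412d}.
In a454172's history but not 6665c14's: {1dc5fda, 51929c0, a454172, b2f3c06, e40ede1, e4a192d, ebf3996} — 7 commits.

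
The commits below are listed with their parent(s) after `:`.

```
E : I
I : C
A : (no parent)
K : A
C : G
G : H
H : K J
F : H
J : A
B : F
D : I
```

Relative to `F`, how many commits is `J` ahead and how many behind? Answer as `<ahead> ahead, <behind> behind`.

0 ahead, 3 behind

Reachable from J: {A, J}.
Reachable from F: {A, F, H, J, K}.
Only in J's history (ahead): {} — 0.
Only in F's history (behind): {F, H, K} — 3.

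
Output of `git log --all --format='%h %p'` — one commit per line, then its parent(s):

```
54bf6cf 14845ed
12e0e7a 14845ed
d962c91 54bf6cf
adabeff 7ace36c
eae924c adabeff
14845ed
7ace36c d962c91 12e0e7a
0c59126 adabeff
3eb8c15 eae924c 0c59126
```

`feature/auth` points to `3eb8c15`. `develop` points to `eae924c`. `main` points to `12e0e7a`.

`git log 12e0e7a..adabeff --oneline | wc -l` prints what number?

4

Reachable from adabeff: {12e0e7a, 14845ed, 54bf6cf, 7ace36c, adabeff, d962c91}.
Reachable from 12e0e7a: {12e0e7a, 14845ed}.
In adabeff's history but not 12e0e7a's: {54bf6cf, 7ace36c, adabeff, d962c91} — 4 commits.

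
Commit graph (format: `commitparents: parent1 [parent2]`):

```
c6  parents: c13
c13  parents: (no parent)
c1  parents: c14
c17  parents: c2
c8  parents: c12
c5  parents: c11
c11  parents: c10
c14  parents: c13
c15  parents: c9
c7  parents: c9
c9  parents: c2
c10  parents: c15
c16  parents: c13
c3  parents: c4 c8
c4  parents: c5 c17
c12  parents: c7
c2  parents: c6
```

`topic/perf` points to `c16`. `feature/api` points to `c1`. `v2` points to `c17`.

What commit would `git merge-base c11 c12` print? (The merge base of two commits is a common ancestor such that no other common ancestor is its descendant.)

Ancestors of c11: {c10, c11, c13, c15, c2, c6, c9}.
Ancestors of c12: {c12, c13, c2, c6, c7, c9}.
Common ancestors: {c13, c2, c6, c9}.
Among these, c9 is not an ancestor of any other common ancestor — it is the merge base.

c9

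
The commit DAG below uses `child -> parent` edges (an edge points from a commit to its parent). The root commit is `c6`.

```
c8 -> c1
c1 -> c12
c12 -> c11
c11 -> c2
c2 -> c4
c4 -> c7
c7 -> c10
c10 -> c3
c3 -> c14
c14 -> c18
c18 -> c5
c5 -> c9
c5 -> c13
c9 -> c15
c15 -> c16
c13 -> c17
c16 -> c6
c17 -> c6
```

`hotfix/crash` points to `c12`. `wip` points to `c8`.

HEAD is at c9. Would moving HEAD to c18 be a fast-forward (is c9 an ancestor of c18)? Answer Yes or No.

A fast-forward from c9 to c18 is possible iff c9 is an ancestor of c18.
Ancestors of c18: {c13, c15, c16, c17, c18, c5, c6, c9}.
c9 is among them, so fast-forward is possible.

Yes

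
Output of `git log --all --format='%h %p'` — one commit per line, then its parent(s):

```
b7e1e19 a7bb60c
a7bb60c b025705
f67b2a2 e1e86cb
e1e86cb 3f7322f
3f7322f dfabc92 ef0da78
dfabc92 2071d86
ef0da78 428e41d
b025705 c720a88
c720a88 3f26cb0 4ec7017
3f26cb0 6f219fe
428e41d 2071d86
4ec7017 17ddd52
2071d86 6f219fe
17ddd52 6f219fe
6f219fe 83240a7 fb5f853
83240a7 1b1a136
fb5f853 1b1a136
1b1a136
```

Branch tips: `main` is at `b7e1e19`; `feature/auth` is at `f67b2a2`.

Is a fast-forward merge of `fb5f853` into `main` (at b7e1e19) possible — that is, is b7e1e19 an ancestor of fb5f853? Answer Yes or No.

No

A fast-forward from b7e1e19 to fb5f853 is possible iff b7e1e19 is an ancestor of fb5f853.
Ancestors of fb5f853: {1b1a136, fb5f853}.
b7e1e19 is not among them, so fast-forward is not possible.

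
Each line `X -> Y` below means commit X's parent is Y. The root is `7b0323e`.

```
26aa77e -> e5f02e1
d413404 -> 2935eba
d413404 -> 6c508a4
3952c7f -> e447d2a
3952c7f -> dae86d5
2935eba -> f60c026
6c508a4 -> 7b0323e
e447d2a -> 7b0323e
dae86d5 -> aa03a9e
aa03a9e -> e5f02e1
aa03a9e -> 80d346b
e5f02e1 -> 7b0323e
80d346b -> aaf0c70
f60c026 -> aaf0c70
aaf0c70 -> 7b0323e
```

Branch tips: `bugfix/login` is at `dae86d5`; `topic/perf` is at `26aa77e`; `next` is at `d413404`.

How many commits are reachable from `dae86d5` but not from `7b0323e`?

Reachable from dae86d5: {7b0323e, 80d346b, aa03a9e, aaf0c70, dae86d5, e5f02e1}.
Reachable from 7b0323e: {7b0323e}.
In dae86d5's history but not 7b0323e's: {80d346b, aa03a9e, aaf0c70, dae86d5, e5f02e1} — 5 commits.

5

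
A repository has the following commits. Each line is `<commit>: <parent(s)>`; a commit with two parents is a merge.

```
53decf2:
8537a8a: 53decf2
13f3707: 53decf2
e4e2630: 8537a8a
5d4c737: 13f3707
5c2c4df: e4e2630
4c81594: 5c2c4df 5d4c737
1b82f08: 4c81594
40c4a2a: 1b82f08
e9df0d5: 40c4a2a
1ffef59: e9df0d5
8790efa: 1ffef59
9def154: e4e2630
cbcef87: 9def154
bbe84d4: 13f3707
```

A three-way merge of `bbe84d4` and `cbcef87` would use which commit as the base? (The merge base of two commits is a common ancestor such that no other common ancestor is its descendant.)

53decf2

Ancestors of bbe84d4: {13f3707, 53decf2, bbe84d4}.
Ancestors of cbcef87: {53decf2, 8537a8a, 9def154, cbcef87, e4e2630}.
Common ancestors: {53decf2}.
The only common ancestor is 53decf2, so it is the merge base.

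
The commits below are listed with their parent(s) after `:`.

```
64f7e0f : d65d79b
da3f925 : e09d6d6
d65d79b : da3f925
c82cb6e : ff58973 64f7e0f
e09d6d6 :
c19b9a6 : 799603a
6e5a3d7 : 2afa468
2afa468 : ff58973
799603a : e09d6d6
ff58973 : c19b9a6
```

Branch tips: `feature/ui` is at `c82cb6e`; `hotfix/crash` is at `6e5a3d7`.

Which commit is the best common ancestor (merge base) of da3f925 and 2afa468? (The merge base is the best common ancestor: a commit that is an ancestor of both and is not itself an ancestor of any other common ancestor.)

e09d6d6

Ancestors of da3f925: {da3f925, e09d6d6}.
Ancestors of 2afa468: {2afa468, 799603a, c19b9a6, e09d6d6, ff58973}.
Common ancestors: {e09d6d6}.
The only common ancestor is e09d6d6, so it is the merge base.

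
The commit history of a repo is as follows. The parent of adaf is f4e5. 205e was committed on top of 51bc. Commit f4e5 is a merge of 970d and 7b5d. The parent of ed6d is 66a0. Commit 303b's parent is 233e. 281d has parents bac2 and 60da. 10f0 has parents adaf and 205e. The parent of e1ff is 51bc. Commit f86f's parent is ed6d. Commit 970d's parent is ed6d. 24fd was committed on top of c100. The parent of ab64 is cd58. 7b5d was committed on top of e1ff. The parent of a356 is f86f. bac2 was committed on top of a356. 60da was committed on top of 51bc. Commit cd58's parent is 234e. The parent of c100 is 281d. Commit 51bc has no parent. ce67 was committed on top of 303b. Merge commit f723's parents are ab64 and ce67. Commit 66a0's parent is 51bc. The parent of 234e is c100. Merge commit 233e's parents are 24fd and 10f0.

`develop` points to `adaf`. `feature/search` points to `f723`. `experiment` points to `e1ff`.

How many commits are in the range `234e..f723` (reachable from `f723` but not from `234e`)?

Reachable from f723: {10f0, 205e, 233e, 234e, 24fd, 281d, 303b, 51bc, 60da, 66a0, 7b5d, 970d, a356, ab64, adaf, bac2, c100, cd58, ce67, e1ff, ed6d, f4e5, f723, f86f}.
Reachable from 234e: {234e, 281d, 51bc, 60da, 66a0, a356, bac2, c100, ed6d, f86f}.
In f723's history but not 234e's: {10f0, 205e, 233e, 24fd, 303b, 7b5d, 970d, ab64, adaf, cd58, ce67, e1ff, f4e5, f723} — 14 commits.

14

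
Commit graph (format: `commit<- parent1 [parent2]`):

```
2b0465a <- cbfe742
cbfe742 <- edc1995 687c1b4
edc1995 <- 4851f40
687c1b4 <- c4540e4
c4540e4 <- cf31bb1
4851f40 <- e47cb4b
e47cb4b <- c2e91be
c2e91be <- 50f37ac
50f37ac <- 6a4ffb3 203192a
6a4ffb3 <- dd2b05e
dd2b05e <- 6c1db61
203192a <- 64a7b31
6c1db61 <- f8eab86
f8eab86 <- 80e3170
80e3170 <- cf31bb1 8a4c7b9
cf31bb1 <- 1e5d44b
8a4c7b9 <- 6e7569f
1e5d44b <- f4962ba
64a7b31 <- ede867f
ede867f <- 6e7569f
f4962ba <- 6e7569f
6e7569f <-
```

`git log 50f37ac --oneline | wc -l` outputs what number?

Walking parent pointers from 50f37ac: reachable set = {1e5d44b, 203192a, 50f37ac, 64a7b31, 6a4ffb3, 6c1db61, 6e7569f, 80e3170, 8a4c7b9, cf31bb1, dd2b05e, ede867f, f4962ba, f8eab86}.
That is 14 commits.

14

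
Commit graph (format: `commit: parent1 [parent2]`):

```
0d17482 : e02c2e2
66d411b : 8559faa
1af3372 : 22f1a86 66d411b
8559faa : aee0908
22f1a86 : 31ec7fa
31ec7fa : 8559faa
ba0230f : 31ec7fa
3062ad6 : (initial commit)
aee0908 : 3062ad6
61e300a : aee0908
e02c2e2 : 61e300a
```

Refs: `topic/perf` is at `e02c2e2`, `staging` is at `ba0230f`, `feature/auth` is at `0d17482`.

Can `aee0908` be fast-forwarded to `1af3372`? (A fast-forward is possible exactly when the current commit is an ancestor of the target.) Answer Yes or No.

Yes

A fast-forward from aee0908 to 1af3372 is possible iff aee0908 is an ancestor of 1af3372.
Ancestors of 1af3372: {1af3372, 22f1a86, 3062ad6, 31ec7fa, 66d411b, 8559faa, aee0908}.
aee0908 is among them, so fast-forward is possible.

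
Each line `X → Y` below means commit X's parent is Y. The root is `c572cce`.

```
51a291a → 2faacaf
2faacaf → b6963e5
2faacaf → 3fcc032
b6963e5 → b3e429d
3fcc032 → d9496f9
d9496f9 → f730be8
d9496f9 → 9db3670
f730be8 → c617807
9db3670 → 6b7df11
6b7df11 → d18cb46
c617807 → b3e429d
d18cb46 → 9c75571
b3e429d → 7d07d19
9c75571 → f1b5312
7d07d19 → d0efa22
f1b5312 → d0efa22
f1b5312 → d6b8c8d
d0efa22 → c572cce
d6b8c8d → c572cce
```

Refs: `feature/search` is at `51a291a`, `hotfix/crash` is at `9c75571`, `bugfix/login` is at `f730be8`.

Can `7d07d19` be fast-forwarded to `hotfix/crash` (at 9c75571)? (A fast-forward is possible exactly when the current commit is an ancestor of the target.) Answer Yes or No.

No

A fast-forward from 7d07d19 to 9c75571 is possible iff 7d07d19 is an ancestor of 9c75571.
Ancestors of 9c75571: {9c75571, c572cce, d0efa22, d6b8c8d, f1b5312}.
7d07d19 is not among them, so fast-forward is not possible.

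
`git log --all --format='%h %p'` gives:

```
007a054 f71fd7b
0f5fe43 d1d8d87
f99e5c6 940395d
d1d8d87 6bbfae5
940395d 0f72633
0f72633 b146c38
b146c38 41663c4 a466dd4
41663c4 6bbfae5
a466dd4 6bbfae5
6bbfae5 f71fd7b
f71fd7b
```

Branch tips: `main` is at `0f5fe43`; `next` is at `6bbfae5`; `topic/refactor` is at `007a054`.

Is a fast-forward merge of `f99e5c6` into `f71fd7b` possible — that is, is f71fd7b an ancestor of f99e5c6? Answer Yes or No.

Yes

A fast-forward from f71fd7b to f99e5c6 is possible iff f71fd7b is an ancestor of f99e5c6.
Ancestors of f99e5c6: {0f72633, 41663c4, 6bbfae5, 940395d, a466dd4, b146c38, f71fd7b, f99e5c6}.
f71fd7b is among them, so fast-forward is possible.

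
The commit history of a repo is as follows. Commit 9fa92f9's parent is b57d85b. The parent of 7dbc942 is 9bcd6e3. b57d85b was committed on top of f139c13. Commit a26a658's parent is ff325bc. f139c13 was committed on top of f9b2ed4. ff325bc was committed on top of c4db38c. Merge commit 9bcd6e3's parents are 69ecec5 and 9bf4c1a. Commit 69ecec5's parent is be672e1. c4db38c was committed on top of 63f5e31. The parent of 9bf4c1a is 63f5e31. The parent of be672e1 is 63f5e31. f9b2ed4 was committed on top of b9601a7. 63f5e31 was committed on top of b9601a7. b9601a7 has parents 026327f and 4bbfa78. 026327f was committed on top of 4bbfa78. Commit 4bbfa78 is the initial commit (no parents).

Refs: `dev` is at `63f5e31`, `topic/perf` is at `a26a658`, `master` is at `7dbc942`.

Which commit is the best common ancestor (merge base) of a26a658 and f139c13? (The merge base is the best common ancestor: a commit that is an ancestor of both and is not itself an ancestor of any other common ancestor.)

b9601a7

Ancestors of a26a658: {026327f, 4bbfa78, 63f5e31, a26a658, b9601a7, c4db38c, ff325bc}.
Ancestors of f139c13: {026327f, 4bbfa78, b9601a7, f139c13, f9b2ed4}.
Common ancestors: {026327f, 4bbfa78, b9601a7}.
Among these, b9601a7 is not an ancestor of any other common ancestor — it is the merge base.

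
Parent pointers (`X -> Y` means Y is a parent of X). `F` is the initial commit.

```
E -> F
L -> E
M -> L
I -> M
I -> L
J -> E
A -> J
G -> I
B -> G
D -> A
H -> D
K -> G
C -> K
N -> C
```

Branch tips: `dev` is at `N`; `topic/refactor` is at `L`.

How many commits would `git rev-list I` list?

Walking parent pointers from I: reachable set = {E, F, I, L, M}.
That is 5 commits.

5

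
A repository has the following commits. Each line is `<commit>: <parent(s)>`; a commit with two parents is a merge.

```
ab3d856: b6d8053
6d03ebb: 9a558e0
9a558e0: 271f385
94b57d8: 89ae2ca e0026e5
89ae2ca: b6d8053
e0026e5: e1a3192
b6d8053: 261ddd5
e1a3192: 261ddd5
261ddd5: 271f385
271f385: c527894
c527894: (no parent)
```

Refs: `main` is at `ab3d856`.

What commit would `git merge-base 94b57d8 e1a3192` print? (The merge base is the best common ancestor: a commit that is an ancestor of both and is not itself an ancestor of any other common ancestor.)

e1a3192

Ancestors of 94b57d8: {261ddd5, 271f385, 89ae2ca, 94b57d8, b6d8053, c527894, e0026e5, e1a3192}.
Ancestors of e1a3192: {261ddd5, 271f385, c527894, e1a3192}.
Common ancestors: {261ddd5, 271f385, c527894, e1a3192}.
Among these, e1a3192 is not an ancestor of any other common ancestor — it is the merge base.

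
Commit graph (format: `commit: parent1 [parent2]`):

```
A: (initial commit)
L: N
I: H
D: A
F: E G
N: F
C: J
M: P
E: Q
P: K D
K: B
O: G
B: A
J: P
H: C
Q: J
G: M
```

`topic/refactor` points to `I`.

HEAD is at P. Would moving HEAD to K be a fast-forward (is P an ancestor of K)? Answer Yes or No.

A fast-forward from P to K is possible iff P is an ancestor of K.
Ancestors of K: {A, B, K}.
P is not among them, so fast-forward is not possible.

No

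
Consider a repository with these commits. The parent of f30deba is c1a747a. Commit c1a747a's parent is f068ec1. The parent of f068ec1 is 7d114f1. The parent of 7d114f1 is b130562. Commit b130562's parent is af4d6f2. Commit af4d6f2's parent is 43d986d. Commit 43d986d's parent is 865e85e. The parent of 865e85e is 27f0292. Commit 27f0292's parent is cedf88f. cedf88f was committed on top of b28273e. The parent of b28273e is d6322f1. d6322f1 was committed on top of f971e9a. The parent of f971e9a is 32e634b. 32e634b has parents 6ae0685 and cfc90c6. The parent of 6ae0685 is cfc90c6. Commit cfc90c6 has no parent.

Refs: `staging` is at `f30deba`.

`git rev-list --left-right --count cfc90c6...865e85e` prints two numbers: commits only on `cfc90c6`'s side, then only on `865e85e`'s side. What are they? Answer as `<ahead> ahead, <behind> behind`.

Reachable from cfc90c6: {cfc90c6}.
Reachable from 865e85e: {27f0292, 32e634b, 6ae0685, 865e85e, b28273e, cedf88f, cfc90c6, d6322f1, f971e9a}.
Only in cfc90c6's history (ahead): {} — 0.
Only in 865e85e's history (behind): {27f0292, 32e634b, 6ae0685, 865e85e, b28273e, cedf88f, d6322f1, f971e9a} — 8.

0 ahead, 8 behind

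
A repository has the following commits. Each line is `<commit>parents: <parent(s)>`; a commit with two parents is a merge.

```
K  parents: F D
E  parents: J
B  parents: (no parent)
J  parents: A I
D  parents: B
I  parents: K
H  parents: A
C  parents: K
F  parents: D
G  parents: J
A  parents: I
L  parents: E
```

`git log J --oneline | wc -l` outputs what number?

7

Walking parent pointers from J: reachable set = {A, B, D, F, I, J, K}.
That is 7 commits.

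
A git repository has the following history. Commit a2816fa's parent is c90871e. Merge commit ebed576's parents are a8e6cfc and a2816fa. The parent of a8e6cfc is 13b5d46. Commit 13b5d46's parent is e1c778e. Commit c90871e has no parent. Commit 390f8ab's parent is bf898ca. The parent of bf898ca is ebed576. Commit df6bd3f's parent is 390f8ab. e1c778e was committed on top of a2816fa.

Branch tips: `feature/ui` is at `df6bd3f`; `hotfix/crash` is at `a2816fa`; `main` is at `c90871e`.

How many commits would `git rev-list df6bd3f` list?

Walking parent pointers from df6bd3f: reachable set = {13b5d46, 390f8ab, a2816fa, a8e6cfc, bf898ca, c90871e, df6bd3f, e1c778e, ebed576}.
That is 9 commits.

9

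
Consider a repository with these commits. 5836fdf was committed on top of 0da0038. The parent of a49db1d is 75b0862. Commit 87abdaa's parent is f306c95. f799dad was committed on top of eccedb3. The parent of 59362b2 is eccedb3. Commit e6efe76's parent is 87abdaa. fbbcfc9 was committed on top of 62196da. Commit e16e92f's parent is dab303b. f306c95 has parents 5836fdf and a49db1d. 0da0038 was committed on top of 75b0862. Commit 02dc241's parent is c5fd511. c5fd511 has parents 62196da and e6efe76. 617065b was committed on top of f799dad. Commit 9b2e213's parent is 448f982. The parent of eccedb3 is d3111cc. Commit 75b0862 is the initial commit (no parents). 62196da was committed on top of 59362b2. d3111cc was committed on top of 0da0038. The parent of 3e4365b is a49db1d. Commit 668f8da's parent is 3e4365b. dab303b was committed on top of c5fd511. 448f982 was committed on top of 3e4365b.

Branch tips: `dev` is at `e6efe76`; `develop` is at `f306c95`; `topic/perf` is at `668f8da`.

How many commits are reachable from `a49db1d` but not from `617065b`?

1

Reachable from a49db1d: {75b0862, a49db1d}.
Reachable from 617065b: {0da0038, 617065b, 75b0862, d3111cc, eccedb3, f799dad}.
In a49db1d's history but not 617065b's: {a49db1d} — 1 commit.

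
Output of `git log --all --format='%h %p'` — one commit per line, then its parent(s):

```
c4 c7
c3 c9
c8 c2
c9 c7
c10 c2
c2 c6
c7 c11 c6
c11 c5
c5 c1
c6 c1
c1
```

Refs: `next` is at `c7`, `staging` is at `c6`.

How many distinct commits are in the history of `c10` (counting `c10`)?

4

Walking parent pointers from c10: reachable set = {c1, c10, c2, c6}.
That is 4 commits.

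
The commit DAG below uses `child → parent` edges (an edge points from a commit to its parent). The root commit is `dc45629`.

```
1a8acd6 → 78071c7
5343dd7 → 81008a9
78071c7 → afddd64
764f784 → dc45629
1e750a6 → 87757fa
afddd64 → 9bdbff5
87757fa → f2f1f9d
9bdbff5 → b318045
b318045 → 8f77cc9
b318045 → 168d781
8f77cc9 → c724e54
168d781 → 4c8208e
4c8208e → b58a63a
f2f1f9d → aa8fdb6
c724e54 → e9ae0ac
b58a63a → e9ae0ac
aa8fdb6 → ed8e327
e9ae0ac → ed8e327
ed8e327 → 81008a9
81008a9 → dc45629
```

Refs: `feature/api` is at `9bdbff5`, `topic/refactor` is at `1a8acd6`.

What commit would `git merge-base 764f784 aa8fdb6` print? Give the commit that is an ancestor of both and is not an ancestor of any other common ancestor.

dc45629

Ancestors of 764f784: {764f784, dc45629}.
Ancestors of aa8fdb6: {81008a9, aa8fdb6, dc45629, ed8e327}.
Common ancestors: {dc45629}.
The only common ancestor is dc45629, so it is the merge base.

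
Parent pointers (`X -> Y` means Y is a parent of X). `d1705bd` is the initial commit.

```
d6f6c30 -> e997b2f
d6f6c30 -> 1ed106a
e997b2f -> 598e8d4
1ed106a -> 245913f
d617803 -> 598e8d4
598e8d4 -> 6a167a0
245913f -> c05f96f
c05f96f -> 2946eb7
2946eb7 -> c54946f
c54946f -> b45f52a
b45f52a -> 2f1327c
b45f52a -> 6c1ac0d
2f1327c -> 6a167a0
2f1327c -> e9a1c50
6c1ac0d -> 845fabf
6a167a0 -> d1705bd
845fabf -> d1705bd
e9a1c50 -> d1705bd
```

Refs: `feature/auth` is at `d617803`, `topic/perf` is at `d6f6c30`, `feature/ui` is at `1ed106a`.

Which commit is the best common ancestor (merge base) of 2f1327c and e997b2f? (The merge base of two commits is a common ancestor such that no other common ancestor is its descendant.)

6a167a0

Ancestors of 2f1327c: {2f1327c, 6a167a0, d1705bd, e9a1c50}.
Ancestors of e997b2f: {598e8d4, 6a167a0, d1705bd, e997b2f}.
Common ancestors: {6a167a0, d1705bd}.
Among these, 6a167a0 is not an ancestor of any other common ancestor — it is the merge base.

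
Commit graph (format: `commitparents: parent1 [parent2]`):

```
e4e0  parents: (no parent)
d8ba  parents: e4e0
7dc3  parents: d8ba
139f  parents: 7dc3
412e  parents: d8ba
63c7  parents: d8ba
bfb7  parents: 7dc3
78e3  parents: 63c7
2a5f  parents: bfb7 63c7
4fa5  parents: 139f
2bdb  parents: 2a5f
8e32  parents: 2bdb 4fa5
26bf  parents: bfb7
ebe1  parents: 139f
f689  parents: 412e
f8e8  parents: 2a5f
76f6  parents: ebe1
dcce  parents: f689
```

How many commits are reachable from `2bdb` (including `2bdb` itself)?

7

Walking parent pointers from 2bdb: reachable set = {2a5f, 2bdb, 63c7, 7dc3, bfb7, d8ba, e4e0}.
That is 7 commits.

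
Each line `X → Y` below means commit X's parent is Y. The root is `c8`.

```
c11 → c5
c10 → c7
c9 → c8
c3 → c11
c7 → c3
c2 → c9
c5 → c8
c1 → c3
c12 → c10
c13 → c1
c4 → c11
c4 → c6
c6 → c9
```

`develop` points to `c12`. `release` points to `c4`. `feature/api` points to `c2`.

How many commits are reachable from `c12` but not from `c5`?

Reachable from c12: {c10, c11, c12, c3, c5, c7, c8}.
Reachable from c5: {c5, c8}.
In c12's history but not c5's: {c10, c11, c12, c3, c7} — 5 commits.

5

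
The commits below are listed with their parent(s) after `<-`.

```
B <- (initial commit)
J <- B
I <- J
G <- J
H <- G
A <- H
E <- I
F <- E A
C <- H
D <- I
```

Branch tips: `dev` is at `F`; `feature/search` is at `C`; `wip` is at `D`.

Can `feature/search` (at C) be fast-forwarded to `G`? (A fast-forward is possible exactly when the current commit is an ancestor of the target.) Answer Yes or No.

No

A fast-forward from C to G is possible iff C is an ancestor of G.
Ancestors of G: {B, G, J}.
C is not among them, so fast-forward is not possible.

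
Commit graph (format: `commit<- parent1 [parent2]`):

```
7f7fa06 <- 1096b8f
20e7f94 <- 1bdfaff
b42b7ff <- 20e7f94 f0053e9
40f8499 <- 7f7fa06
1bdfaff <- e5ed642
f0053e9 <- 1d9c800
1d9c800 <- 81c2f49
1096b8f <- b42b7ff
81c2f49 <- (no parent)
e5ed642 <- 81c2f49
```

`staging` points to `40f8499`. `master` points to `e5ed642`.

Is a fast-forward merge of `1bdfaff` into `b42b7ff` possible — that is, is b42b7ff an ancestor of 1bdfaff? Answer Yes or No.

A fast-forward from b42b7ff to 1bdfaff is possible iff b42b7ff is an ancestor of 1bdfaff.
Ancestors of 1bdfaff: {1bdfaff, 81c2f49, e5ed642}.
b42b7ff is not among them, so fast-forward is not possible.

No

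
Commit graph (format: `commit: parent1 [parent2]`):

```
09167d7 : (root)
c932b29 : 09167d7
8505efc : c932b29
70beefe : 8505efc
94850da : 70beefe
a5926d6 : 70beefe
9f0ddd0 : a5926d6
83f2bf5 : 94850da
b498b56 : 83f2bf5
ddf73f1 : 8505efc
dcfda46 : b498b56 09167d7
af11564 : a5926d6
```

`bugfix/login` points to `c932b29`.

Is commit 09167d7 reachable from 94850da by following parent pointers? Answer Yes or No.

Yes

Ancestors of 94850da (commits reachable by following parents): {09167d7, 70beefe, 8505efc, 94850da, c932b29}.
09167d7 is in that set, so it is an ancestor of 94850da.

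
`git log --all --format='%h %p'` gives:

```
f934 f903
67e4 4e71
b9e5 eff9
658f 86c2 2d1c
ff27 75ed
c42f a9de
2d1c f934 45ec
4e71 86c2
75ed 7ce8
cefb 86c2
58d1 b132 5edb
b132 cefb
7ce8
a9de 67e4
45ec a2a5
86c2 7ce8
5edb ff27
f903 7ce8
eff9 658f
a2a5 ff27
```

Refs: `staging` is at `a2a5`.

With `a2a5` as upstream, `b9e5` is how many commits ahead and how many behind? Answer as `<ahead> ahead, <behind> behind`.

8 ahead, 0 behind

Reachable from b9e5: {2d1c, 45ec, 658f, 75ed, 7ce8, 86c2, a2a5, b9e5, eff9, f903, f934, ff27}.
Reachable from a2a5: {75ed, 7ce8, a2a5, ff27}.
Only in b9e5's history (ahead): {2d1c, 45ec, 658f, 86c2, b9e5, eff9, f903, f934} — 8.
Only in a2a5's history (behind): {} — 0.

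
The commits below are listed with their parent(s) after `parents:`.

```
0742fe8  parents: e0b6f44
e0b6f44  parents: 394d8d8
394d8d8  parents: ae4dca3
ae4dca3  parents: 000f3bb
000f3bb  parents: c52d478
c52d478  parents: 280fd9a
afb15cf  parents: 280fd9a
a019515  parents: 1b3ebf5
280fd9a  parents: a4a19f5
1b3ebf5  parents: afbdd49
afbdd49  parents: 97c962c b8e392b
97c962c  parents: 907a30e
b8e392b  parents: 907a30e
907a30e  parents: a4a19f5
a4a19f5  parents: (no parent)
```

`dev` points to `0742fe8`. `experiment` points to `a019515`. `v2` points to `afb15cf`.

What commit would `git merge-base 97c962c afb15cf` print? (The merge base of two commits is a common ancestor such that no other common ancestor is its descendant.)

a4a19f5

Ancestors of 97c962c: {907a30e, 97c962c, a4a19f5}.
Ancestors of afb15cf: {280fd9a, a4a19f5, afb15cf}.
Common ancestors: {a4a19f5}.
The only common ancestor is a4a19f5, so it is the merge base.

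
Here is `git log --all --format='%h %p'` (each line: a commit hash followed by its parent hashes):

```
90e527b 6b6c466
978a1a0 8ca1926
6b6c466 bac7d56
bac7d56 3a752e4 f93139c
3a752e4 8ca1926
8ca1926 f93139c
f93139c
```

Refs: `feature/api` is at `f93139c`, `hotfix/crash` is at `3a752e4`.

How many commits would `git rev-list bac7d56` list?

4

Walking parent pointers from bac7d56: reachable set = {3a752e4, 8ca1926, bac7d56, f93139c}.
That is 4 commits.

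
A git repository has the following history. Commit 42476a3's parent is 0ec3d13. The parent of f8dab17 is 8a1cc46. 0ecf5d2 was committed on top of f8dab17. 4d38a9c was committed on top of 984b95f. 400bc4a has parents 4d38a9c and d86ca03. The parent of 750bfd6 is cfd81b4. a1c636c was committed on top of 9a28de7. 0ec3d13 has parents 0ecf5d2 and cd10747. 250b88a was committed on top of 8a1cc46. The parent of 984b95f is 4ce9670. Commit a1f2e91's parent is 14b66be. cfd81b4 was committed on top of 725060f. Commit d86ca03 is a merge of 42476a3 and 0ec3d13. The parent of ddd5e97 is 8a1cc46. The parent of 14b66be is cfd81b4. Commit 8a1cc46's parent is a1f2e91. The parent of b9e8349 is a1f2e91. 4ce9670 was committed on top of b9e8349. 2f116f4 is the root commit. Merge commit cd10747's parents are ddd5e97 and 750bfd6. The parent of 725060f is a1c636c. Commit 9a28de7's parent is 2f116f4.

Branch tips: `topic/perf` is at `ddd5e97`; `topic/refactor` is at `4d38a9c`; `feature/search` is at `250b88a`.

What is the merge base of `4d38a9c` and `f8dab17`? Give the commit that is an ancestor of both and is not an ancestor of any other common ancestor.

a1f2e91

Ancestors of 4d38a9c: {14b66be, 2f116f4, 4ce9670, 4d38a9c, 725060f, 984b95f, 9a28de7, a1c636c, a1f2e91, b9e8349, cfd81b4}.
Ancestors of f8dab17: {14b66be, 2f116f4, 725060f, 8a1cc46, 9a28de7, a1c636c, a1f2e91, cfd81b4, f8dab17}.
Common ancestors: {14b66be, 2f116f4, 725060f, 9a28de7, a1c636c, a1f2e91, cfd81b4}.
Among these, a1f2e91 is not an ancestor of any other common ancestor — it is the merge base.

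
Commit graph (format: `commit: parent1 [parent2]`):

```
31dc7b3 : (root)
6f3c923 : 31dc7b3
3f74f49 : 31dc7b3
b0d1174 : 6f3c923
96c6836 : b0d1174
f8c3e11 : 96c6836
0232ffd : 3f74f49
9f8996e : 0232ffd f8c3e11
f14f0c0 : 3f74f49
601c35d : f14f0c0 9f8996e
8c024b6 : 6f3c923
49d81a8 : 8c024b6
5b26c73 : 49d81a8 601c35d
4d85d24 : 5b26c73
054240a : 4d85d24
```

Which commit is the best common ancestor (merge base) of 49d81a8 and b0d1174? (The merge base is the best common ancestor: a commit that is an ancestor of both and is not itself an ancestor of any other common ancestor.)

6f3c923

Ancestors of 49d81a8: {31dc7b3, 49d81a8, 6f3c923, 8c024b6}.
Ancestors of b0d1174: {31dc7b3, 6f3c923, b0d1174}.
Common ancestors: {31dc7b3, 6f3c923}.
Among these, 6f3c923 is not an ancestor of any other common ancestor — it is the merge base.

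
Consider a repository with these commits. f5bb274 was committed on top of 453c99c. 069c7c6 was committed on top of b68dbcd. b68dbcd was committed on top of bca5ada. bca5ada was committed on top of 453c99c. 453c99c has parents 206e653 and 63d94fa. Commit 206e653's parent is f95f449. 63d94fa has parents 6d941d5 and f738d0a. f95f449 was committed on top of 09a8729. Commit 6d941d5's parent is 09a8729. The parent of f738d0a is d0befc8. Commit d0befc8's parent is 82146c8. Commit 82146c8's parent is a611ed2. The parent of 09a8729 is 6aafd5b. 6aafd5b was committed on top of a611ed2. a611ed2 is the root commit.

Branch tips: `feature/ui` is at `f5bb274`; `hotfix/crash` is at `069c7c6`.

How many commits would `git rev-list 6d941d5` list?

4

Walking parent pointers from 6d941d5: reachable set = {09a8729, 6aafd5b, 6d941d5, a611ed2}.
That is 4 commits.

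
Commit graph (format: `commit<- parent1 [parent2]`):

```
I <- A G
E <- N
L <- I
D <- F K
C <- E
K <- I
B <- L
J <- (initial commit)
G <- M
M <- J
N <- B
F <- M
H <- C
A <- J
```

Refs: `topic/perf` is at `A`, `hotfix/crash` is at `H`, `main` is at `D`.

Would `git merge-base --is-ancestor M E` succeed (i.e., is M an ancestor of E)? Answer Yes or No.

Ancestors of E (commits reachable by following parents): {A, B, E, G, I, J, L, M, N}.
M is in that set, so it is an ancestor of E.

Yes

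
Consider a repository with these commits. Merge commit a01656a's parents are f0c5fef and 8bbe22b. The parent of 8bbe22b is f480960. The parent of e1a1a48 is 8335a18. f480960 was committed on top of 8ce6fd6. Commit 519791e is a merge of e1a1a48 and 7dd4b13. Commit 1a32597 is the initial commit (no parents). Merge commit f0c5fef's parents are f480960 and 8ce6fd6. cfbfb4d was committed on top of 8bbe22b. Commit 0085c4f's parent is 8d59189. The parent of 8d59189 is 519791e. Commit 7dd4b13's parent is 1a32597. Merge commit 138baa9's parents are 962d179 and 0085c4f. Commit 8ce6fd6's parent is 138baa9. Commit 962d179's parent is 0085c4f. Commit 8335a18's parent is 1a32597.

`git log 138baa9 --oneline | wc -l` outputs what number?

9

Walking parent pointers from 138baa9: reachable set = {0085c4f, 138baa9, 1a32597, 519791e, 7dd4b13, 8335a18, 8d59189, 962d179, e1a1a48}.
That is 9 commits.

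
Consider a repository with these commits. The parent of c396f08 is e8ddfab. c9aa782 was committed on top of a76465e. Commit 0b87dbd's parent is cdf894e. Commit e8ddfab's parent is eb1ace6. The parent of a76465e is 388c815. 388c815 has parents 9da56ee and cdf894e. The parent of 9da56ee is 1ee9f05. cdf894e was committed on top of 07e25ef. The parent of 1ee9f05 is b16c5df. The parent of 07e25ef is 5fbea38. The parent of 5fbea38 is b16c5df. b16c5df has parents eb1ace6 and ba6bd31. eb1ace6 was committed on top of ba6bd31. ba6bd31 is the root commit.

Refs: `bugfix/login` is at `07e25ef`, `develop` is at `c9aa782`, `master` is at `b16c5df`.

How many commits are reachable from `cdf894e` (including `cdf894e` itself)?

Walking parent pointers from cdf894e: reachable set = {07e25ef, 5fbea38, b16c5df, ba6bd31, cdf894e, eb1ace6}.
That is 6 commits.

6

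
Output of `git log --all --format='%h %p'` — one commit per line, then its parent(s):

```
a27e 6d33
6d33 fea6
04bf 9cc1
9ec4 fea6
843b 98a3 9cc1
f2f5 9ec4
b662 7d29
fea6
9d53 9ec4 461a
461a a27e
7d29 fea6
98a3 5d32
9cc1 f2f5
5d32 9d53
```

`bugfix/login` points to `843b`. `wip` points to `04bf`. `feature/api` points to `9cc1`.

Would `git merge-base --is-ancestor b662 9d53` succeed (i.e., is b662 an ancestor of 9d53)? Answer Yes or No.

No

Ancestors of 9d53: {461a, 6d33, 9d53, 9ec4, a27e, fea6}.
b662 is not in that set, so it is not an ancestor of 9d53.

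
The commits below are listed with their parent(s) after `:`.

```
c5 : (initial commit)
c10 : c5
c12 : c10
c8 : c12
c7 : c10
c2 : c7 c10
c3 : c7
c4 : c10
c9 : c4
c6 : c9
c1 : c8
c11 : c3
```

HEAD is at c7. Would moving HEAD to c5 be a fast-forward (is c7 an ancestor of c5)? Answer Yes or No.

No

A fast-forward from c7 to c5 is possible iff c7 is an ancestor of c5.
Ancestors of c5: {c5}.
c7 is not among them, so fast-forward is not possible.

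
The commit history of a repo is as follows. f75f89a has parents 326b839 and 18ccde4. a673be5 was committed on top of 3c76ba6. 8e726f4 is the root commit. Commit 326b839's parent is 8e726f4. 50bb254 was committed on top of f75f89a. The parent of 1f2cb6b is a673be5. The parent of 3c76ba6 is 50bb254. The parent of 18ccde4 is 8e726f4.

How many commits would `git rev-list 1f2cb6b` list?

Walking parent pointers from 1f2cb6b: reachable set = {18ccde4, 1f2cb6b, 326b839, 3c76ba6, 50bb254, 8e726f4, a673be5, f75f89a}.
That is 8 commits.

8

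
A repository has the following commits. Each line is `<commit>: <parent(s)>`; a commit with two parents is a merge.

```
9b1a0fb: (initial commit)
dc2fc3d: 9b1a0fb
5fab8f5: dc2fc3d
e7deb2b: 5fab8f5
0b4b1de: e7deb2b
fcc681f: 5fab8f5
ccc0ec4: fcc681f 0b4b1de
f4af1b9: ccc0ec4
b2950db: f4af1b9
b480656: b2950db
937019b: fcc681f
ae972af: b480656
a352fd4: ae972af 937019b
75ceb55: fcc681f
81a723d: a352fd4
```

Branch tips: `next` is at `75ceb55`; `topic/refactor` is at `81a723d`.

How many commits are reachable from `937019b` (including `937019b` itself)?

Walking parent pointers from 937019b: reachable set = {5fab8f5, 937019b, 9b1a0fb, dc2fc3d, fcc681f}.
That is 5 commits.

5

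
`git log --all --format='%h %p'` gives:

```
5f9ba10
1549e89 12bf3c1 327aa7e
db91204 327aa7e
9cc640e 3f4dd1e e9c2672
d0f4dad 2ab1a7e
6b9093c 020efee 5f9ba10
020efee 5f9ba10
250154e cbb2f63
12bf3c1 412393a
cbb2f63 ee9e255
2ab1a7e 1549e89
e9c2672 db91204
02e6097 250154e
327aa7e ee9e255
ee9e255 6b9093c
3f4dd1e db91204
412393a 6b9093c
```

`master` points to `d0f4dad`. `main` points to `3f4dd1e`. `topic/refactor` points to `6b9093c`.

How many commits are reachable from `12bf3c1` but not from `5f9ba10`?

Reachable from 12bf3c1: {020efee, 12bf3c1, 412393a, 5f9ba10, 6b9093c}.
Reachable from 5f9ba10: {5f9ba10}.
In 12bf3c1's history but not 5f9ba10's: {020efee, 12bf3c1, 412393a, 6b9093c} — 4 commits.

4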